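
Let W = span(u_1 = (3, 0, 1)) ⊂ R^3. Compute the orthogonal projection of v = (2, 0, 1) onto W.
proj_W(v) = (21/10, 0, 7/10)

Set up U = [u_1 | ... | u_1] ∈ R^(3×1). The projector onto W = col(U) is P = U (U^T U)^(-1) U^T.
Compute U^T U =
  [10],
and U^T v = (7).
Solve U^T U · c = U^T v for the coefficients: c = (7/10). The projection is proj_W(v) = U c.
Check: (v - proj_W(v)) · u_1 = 0  (should be 0).
Result: proj_W(v) = (21/10, 0, 7/10).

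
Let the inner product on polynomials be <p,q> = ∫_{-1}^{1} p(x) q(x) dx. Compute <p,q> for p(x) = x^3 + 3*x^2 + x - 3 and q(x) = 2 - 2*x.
<p,q> = -152/15

Expand the product: p(x)·q(x) = -2*x^4 - 4*x^3 + 4*x^2 + 8*x - 6.
∫_{-1}^{1} of each monomial x^k gives [2/(k+1) if k even, 0 if k odd]. Integrating term-by-term (or equivalently evaluating the antiderivative F(x) = -2*x^5/5 - x^4 + 4*x^3/3 + 4*x^2 - 6*x at the endpoints):
  F(1) − F(−1) = -31/15 − (121/15) = -152/15.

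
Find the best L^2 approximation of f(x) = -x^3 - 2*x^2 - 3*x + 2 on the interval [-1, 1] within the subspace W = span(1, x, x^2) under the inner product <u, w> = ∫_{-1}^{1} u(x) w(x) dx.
g(x) = -2*x^2 - 18*x/5 + 2

The best approximation g ∈ W is the orthogonal projection of f onto W. Writing g = a_0 + a_1 x + a_2 x^2, the coefficients solve the normal equations G · a = b where
  G_{ij} = <φ_i, φ_j> and b_i = <f, φ_i>, with φ_0 = 1, φ_1 = x, φ_2 = x^2.
G =
  [2, 0, 2/3]
  [0, 2/3, 0]
  [2/3, 0, 2/5],
b = (8/3, -12/5, 8/15).
Solving gives a_0 = 2, a_1 = -18/5, a_2 = -2, so
  g(x) = -2*x^2 - 18*x/5 + 2.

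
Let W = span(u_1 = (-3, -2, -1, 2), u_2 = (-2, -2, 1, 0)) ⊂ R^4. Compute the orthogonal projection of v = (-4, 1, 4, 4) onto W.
proj_W(v) = (-8/3, -20/9, 2/9, 8/9)

Set up U = [u_1 | ... | u_2] ∈ R^(4×2). The projector onto W = col(U) is P = U (U^T U)^(-1) U^T.
Compute U^T U =
  [18, 9]
  [9, 9],
and U^T v = (14, 10).
Solve U^T U · c = U^T v for the coefficients: c = (4/9, 2/3). The projection is proj_W(v) = U c.
Check: (v - proj_W(v)) · u_1 = 0  (should be 0).
Check: (v - proj_W(v)) · u_2 = 0  (should be 0).
Result: proj_W(v) = (-8/3, -20/9, 2/9, 8/9).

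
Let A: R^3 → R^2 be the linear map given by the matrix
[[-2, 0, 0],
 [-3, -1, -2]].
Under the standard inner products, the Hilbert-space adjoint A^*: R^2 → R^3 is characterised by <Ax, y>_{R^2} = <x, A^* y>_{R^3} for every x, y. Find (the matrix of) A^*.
A^* = A^T =
[[-2, -3],
 [0, -1],
 [0, -2]]

For real matrices with standard dot products, the defining identity <Ax, y> = <x, A^* y> gives (Ax)^T y = x^T (A^*) y, i.e. x^T A^T y = x^T (A^*) y. Since this holds for all x, y, we must have A^* = A^T. Therefore
A^* =
[[-2, -3],
 [0, -1],
 [0, -2]].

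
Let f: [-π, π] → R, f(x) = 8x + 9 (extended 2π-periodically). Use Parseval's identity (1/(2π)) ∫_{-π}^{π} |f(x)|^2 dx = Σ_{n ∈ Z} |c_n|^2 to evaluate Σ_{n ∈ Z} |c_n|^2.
Σ |c_n|^2 = 64π^2/3 + 81

Expand and integrate term by term over [-π, π]:
  ∫ (8x)^2 dx = 64·(2π^3/3); ∫ 2·8·(9)·x dx = 0 (odd integrand); ∫ 9^2 dx = 81·2π.
So (1/(2π)) ∫_{-π}^{π} (8x + 9)^2 dx = 64π^2/3 + 81 = 64π^2/3 + 81.
Parseval ⇒ Σ |c_n|^2 = 64π^2/3 + 81.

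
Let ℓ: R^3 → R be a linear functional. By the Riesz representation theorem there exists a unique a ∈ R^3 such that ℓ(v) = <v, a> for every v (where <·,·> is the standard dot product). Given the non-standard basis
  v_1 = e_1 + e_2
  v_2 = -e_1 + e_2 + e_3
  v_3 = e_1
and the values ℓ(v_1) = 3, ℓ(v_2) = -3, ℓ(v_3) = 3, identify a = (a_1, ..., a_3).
a = (3, 0, 0)

Write a = (a_1, ..., a_3) in the standard basis. For each basis vector v_i, ℓ(v_i) = <v_i, a> is a linear equation in the a_j's. Collect the n equations into a matrix system V a = ℓ, where row i of V is v_i (expressed in the standard basis). Since V is invertible (lower-triangular with 1s on the diagonal, up to permutation), solve by back-substitution:
  V =
[[1, 1, 0],
 [-1, 1, 1],
 [1, 0, 0]]
  V a = (3, -3, 3)
Solving gives a = (3, 0, 0).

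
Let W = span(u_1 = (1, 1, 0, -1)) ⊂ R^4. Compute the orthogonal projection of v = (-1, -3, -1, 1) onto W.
proj_W(v) = (-5/3, -5/3, 0, 5/3)

Set up U = [u_1 | ... | u_1] ∈ R^(4×1). The projector onto W = col(U) is P = U (U^T U)^(-1) U^T.
Compute U^T U =
  [3],
and U^T v = (-5).
Solve U^T U · c = U^T v for the coefficients: c = (-5/3). The projection is proj_W(v) = U c.
Check: (v - proj_W(v)) · u_1 = 0  (should be 0).
Result: proj_W(v) = (-5/3, -5/3, 0, 5/3).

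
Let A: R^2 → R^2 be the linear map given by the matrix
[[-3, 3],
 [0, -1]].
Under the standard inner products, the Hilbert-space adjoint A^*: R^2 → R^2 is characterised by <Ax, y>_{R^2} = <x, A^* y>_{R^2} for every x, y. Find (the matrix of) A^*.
A^* = A^T =
[[-3, 0],
 [3, -1]]

For real matrices with standard dot products, the defining identity <Ax, y> = <x, A^* y> gives (Ax)^T y = x^T (A^*) y, i.e. x^T A^T y = x^T (A^*) y. Since this holds for all x, y, we must have A^* = A^T. Therefore
A^* =
[[-3, 0],
 [3, -1]].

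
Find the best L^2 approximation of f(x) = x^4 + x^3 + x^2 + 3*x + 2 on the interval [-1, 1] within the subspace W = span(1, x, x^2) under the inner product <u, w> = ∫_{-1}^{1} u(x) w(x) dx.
g(x) = 13*x^2/7 + 18*x/5 + 67/35

The best approximation g ∈ W is the orthogonal projection of f onto W. Writing g = a_0 + a_1 x + a_2 x^2, the coefficients solve the normal equations G · a = b where
  G_{ij} = <φ_i, φ_j> and b_i = <f, φ_i>, with φ_0 = 1, φ_1 = x, φ_2 = x^2.
G =
  [2, 0, 2/3]
  [0, 2/3, 0]
  [2/3, 0, 2/5],
b = (76/15, 12/5, 212/105).
Solving gives a_0 = 67/35, a_1 = 18/5, a_2 = 13/7, so
  g(x) = 13*x^2/7 + 18*x/5 + 67/35.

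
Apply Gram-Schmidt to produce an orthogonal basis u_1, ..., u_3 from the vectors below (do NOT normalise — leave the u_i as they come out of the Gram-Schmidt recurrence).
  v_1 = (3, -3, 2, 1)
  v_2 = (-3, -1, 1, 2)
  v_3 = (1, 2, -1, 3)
Orthogonal basis:
  u_1 = (3, -3, 2, 1)
  u_2 = (-63/23, -29/23, 27/23, 48/23)
  u_3 = (419/341, 588/341, -277/341, 1061/341)

Apply the Gram-Schmidt recurrence
  u_1 = v_1
  u_i = v_i − Σ_{j<i} ((v_i · u_j) / (u_j · u_j)) · u_j.

Step by step this gives:
  u_1 = (3, -3, 2, 1)
  u_2 = (-63/23, -29/23, 27/23, 48/23)
  u_3 = (419/341, 588/341, -277/341, 1061/341)

Orthogonality check:
  u_2 · u_1 = 0 (should be 0)
  u_3 · u_1 = 0 (should be 0)
  u_3 · u_2 = 0 (should be 0)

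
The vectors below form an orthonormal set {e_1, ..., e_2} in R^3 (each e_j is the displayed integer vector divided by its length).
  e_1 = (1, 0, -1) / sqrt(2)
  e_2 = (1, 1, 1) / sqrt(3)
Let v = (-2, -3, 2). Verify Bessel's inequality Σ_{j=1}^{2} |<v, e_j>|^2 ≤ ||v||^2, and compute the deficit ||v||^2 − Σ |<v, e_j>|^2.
Σ |<v, e_j>|^2 = 11; ||v||^2 = 17; deficit = 6

Write each e_j = u_j / sqrt(<u_j, u_j>) where u_j is the displayed integer vector. Then <v, e_j> = <v, u_j> / sqrt(<u_j, u_j>), so |<v, e_j>|^2 = <v, u_j>^2 / <u_j, u_j>.
Coefficients: <v, e_1> = -4/sqrt(2), <v, e_2> = -3/sqrt(3).
Square and sum: Σ |<v, e_j>|^2 = 11.
Compute ||v||^2 = v·v = 17.
Deficit = 17 − 11 = 6 ≥ 0, confirming Bessel's inequality. (The deficit equals ||v − Σ <v,e_j> e_j||^2, the squared distance from v to span{e_j}.)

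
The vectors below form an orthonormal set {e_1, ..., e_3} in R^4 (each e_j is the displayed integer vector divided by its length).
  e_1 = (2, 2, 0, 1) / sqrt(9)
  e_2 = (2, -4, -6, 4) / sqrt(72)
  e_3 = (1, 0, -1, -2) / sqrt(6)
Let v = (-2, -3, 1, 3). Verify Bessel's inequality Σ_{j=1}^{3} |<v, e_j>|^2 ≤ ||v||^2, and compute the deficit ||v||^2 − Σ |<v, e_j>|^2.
Σ |<v, e_j>|^2 = 65/3; ||v||^2 = 23; deficit = 4/3

Write each e_j = u_j / sqrt(<u_j, u_j>) where u_j is the displayed integer vector. Then <v, e_j> = <v, u_j> / sqrt(<u_j, u_j>), so |<v, e_j>|^2 = <v, u_j>^2 / <u_j, u_j>.
Coefficients: <v, e_1> = -7/sqrt(9), <v, e_2> = 14/sqrt(72), <v, e_3> = -9/sqrt(6).
Square and sum: Σ |<v, e_j>|^2 = 65/3.
Compute ||v||^2 = v·v = 23.
Deficit = 23 − 65/3 = 4/3 ≥ 0, confirming Bessel's inequality. (The deficit equals ||v − Σ <v,e_j> e_j||^2, the squared distance from v to span{e_j}.)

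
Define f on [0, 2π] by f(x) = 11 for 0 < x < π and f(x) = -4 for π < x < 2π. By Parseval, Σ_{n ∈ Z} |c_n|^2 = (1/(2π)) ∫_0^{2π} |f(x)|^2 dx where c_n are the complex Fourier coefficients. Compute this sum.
Σ |c_n|^2 = 137/2

Parseval equates the L^2 energy of f (normalised by 1/(2π)) with the ℓ^2 sum of its Fourier coefficients: (1/(2π)) ∫_0^{2π} |f|^2 = Σ |c_n|^2.
Compute the left side: (1/(2π)) [∫_0^π 11^2 dx + ∫_π^{2π} (-4)^2 dx] = (1/(2π)) · (121π + 16π) = (121 + 16)/2 = 137/2.
So Σ_{n ∈ Z} |c_n|^2 = 137/2.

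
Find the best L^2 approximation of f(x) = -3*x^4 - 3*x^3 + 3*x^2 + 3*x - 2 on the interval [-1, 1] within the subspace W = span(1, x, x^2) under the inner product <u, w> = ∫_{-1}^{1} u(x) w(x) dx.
g(x) = 3*x^2/7 + 6*x/5 - 61/35

The best approximation g ∈ W is the orthogonal projection of f onto W. Writing g = a_0 + a_1 x + a_2 x^2, the coefficients solve the normal equations G · a = b where
  G_{ij} = <φ_i, φ_j> and b_i = <f, φ_i>, with φ_0 = 1, φ_1 = x, φ_2 = x^2.
G =
  [2, 0, 2/3]
  [0, 2/3, 0]
  [2/3, 0, 2/5],
b = (-16/5, 4/5, -104/105).
Solving gives a_0 = -61/35, a_1 = 6/5, a_2 = 3/7, so
  g(x) = 3*x^2/7 + 6*x/5 - 61/35.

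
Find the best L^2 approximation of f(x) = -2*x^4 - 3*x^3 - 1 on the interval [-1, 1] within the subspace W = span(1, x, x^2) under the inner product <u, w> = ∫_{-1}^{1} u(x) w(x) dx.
g(x) = -12*x^2/7 - 9*x/5 - 29/35

The best approximation g ∈ W is the orthogonal projection of f onto W. Writing g = a_0 + a_1 x + a_2 x^2, the coefficients solve the normal equations G · a = b where
  G_{ij} = <φ_i, φ_j> and b_i = <f, φ_i>, with φ_0 = 1, φ_1 = x, φ_2 = x^2.
G =
  [2, 0, 2/3]
  [0, 2/3, 0]
  [2/3, 0, 2/5],
b = (-14/5, -6/5, -26/21).
Solving gives a_0 = -29/35, a_1 = -9/5, a_2 = -12/7, so
  g(x) = -12*x^2/7 - 9*x/5 - 29/35.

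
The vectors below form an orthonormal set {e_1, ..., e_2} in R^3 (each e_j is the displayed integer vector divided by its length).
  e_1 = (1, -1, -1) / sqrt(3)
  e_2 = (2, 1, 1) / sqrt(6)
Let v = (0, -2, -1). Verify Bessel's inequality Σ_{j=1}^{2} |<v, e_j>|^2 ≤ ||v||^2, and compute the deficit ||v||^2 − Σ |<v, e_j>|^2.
Σ |<v, e_j>|^2 = 9/2; ||v||^2 = 5; deficit = 1/2

Write each e_j = u_j / sqrt(<u_j, u_j>) where u_j is the displayed integer vector. Then <v, e_j> = <v, u_j> / sqrt(<u_j, u_j>), so |<v, e_j>|^2 = <v, u_j>^2 / <u_j, u_j>.
Coefficients: <v, e_1> = 3/sqrt(3), <v, e_2> = -3/sqrt(6).
Square and sum: Σ |<v, e_j>|^2 = 9/2.
Compute ||v||^2 = v·v = 5.
Deficit = 5 − 9/2 = 1/2 ≥ 0, confirming Bessel's inequality. (The deficit equals ||v − Σ <v,e_j> e_j||^2, the squared distance from v to span{e_j}.)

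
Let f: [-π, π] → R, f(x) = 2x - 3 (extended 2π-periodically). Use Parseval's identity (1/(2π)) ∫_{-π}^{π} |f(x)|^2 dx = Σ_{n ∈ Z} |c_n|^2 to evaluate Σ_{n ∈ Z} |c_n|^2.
Σ |c_n|^2 = 4π^2/3 + 9

Expand and integrate term by term over [-π, π]:
  ∫ (2x)^2 dx = 4·(2π^3/3); ∫ 2·2·(-3)·x dx = 0 (odd integrand); ∫ (-3)^2 dx = 9·2π.
So (1/(2π)) ∫_{-π}^{π} (2x - 3)^2 dx = 4π^2/3 + 9 = 4π^2/3 + 9.
Parseval ⇒ Σ |c_n|^2 = 4π^2/3 + 9.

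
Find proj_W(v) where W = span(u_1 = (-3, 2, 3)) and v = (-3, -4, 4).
proj_W(v) = (-39/22, 13/11, 39/22)

Set up U = [u_1 | ... | u_1] ∈ R^(3×1). The projector onto W = col(U) is P = U (U^T U)^(-1) U^T.
Compute U^T U =
  [22],
and U^T v = (13).
Solve U^T U · c = U^T v for the coefficients: c = (13/22). The projection is proj_W(v) = U c.
Check: (v - proj_W(v)) · u_1 = 0  (should be 0).
Result: proj_W(v) = (-39/22, 13/11, 39/22).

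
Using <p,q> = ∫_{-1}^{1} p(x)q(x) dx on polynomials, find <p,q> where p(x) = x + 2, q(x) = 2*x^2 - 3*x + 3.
<p,q> = 38/3

Expand the product: p(x)·q(x) = 2*x^3 + x^2 - 3*x + 6.
∫_{-1}^{1} of each monomial x^k gives [2/(k+1) if k even, 0 if k odd]. Integrating term-by-term (or equivalently evaluating the antiderivative F(x) = x^4/2 + x^3/3 - 3*x^2/2 + 6*x at the endpoints):
  F(1) − F(−1) = 16/3 − (-22/3) = 38/3.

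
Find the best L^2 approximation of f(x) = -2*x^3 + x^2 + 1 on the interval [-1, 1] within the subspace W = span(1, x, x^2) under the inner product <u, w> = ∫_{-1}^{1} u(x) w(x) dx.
g(x) = x^2 - 6*x/5 + 1

The best approximation g ∈ W is the orthogonal projection of f onto W. Writing g = a_0 + a_1 x + a_2 x^2, the coefficients solve the normal equations G · a = b where
  G_{ij} = <φ_i, φ_j> and b_i = <f, φ_i>, with φ_0 = 1, φ_1 = x, φ_2 = x^2.
G =
  [2, 0, 2/3]
  [0, 2/3, 0]
  [2/3, 0, 2/5],
b = (8/3, -4/5, 16/15).
Solving gives a_0 = 1, a_1 = -6/5, a_2 = 1, so
  g(x) = x^2 - 6*x/5 + 1.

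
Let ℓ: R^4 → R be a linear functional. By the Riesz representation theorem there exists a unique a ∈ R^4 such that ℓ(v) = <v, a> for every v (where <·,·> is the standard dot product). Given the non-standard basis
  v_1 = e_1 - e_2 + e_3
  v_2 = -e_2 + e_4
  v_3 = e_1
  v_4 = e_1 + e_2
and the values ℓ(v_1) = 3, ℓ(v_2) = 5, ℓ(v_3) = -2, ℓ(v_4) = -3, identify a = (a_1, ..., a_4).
a = (-2, -1, 4, 4)

Write a = (a_1, ..., a_4) in the standard basis. For each basis vector v_i, ℓ(v_i) = <v_i, a> is a linear equation in the a_j's. Collect the n equations into a matrix system V a = ℓ, where row i of V is v_i (expressed in the standard basis). Since V is invertible (lower-triangular with 1s on the diagonal, up to permutation), solve by back-substitution:
  V =
[[1, -1, 1, 0],
 [0, -1, 0, 1],
 [1, 0, 0, 0],
 [1, 1, 0, 0]]
  V a = (3, 5, -2, -3)
Solving gives a = (-2, -1, 4, 4).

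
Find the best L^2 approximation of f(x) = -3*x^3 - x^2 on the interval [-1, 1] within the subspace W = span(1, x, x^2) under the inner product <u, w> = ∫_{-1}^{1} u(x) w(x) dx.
g(x) = -x^2 - 9*x/5

The best approximation g ∈ W is the orthogonal projection of f onto W. Writing g = a_0 + a_1 x + a_2 x^2, the coefficients solve the normal equations G · a = b where
  G_{ij} = <φ_i, φ_j> and b_i = <f, φ_i>, with φ_0 = 1, φ_1 = x, φ_2 = x^2.
G =
  [2, 0, 2/3]
  [0, 2/3, 0]
  [2/3, 0, 2/5],
b = (-2/3, -6/5, -2/5).
Solving gives a_0 = 0, a_1 = -9/5, a_2 = -1, so
  g(x) = -x^2 - 9*x/5.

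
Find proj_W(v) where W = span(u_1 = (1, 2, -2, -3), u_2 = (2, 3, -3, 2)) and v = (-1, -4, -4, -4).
proj_W(v) = (-85/202, -18/101, 18/101, -817/202)

Set up U = [u_1 | ... | u_2] ∈ R^(4×2). The projector onto W = col(U) is P = U (U^T U)^(-1) U^T.
Compute U^T U =
  [18, 8]
  [8, 26],
and U^T v = (11, -10).
Solve U^T U · c = U^T v for the coefficients: c = (183/202, -67/101). The projection is proj_W(v) = U c.
Check: (v - proj_W(v)) · u_1 = 0  (should be 0).
Check: (v - proj_W(v)) · u_2 = 0  (should be 0).
Result: proj_W(v) = (-85/202, -18/101, 18/101, -817/202).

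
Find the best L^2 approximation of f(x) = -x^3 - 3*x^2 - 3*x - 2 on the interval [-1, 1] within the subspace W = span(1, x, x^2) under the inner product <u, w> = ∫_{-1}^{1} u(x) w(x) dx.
g(x) = -3*x^2 - 18*x/5 - 2

The best approximation g ∈ W is the orthogonal projection of f onto W. Writing g = a_0 + a_1 x + a_2 x^2, the coefficients solve the normal equations G · a = b where
  G_{ij} = <φ_i, φ_j> and b_i = <f, φ_i>, with φ_0 = 1, φ_1 = x, φ_2 = x^2.
G =
  [2, 0, 2/3]
  [0, 2/3, 0]
  [2/3, 0, 2/5],
b = (-6, -12/5, -38/15).
Solving gives a_0 = -2, a_1 = -18/5, a_2 = -3, so
  g(x) = -3*x^2 - 18*x/5 - 2.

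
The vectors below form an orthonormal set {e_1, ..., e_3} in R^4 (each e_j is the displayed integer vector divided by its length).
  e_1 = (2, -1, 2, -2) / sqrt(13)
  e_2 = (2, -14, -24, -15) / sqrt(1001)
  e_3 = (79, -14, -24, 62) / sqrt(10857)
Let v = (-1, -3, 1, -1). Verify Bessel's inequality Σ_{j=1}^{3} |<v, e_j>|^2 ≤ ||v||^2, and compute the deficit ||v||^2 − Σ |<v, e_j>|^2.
Σ |<v, e_j>|^2 = 201/47; ||v||^2 = 12; deficit = 363/47

Write each e_j = u_j / sqrt(<u_j, u_j>) where u_j is the displayed integer vector. Then <v, e_j> = <v, u_j> / sqrt(<u_j, u_j>), so |<v, e_j>|^2 = <v, u_j>^2 / <u_j, u_j>.
Coefficients: <v, e_1> = 5/sqrt(13), <v, e_2> = 31/sqrt(1001), <v, e_3> = -123/sqrt(10857).
Square and sum: Σ |<v, e_j>|^2 = 201/47.
Compute ||v||^2 = v·v = 12.
Deficit = 12 − 201/47 = 363/47 ≥ 0, confirming Bessel's inequality. (The deficit equals ||v − Σ <v,e_j> e_j||^2, the squared distance from v to span{e_j}.)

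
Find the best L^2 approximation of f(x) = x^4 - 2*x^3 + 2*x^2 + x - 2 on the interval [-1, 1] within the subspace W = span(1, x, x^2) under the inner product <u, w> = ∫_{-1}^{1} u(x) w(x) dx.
g(x) = 20*x^2/7 - x/5 - 73/35

The best approximation g ∈ W is the orthogonal projection of f onto W. Writing g = a_0 + a_1 x + a_2 x^2, the coefficients solve the normal equations G · a = b where
  G_{ij} = <φ_i, φ_j> and b_i = <f, φ_i>, with φ_0 = 1, φ_1 = x, φ_2 = x^2.
G =
  [2, 0, 2/3]
  [0, 2/3, 0]
  [2/3, 0, 2/5],
b = (-34/15, -2/15, -26/105).
Solving gives a_0 = -73/35, a_1 = -1/5, a_2 = 20/7, so
  g(x) = 20*x^2/7 - x/5 - 73/35.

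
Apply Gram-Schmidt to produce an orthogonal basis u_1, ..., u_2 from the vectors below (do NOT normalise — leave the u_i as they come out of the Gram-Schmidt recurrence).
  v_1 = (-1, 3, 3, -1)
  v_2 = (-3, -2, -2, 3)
Orthogonal basis:
  u_1 = (-1, 3, 3, -1)
  u_2 = (-18/5, -1/5, -1/5, 12/5)

Apply the Gram-Schmidt recurrence
  u_1 = v_1
  u_i = v_i − Σ_{j<i} ((v_i · u_j) / (u_j · u_j)) · u_j.

Step by step this gives:
  u_1 = (-1, 3, 3, -1)
  u_2 = (-18/5, -1/5, -1/5, 12/5)

Orthogonality check:
  u_2 · u_1 = 0 (should be 0)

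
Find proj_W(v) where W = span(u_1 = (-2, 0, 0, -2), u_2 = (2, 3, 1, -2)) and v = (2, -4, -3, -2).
proj_W(v) = (-7/9, -7/6, -7/18, 7/9)

Set up U = [u_1 | ... | u_2] ∈ R^(4×2). The projector onto W = col(U) is P = U (U^T U)^(-1) U^T.
Compute U^T U =
  [8, 0]
  [0, 18],
and U^T v = (0, -7).
Solve U^T U · c = U^T v for the coefficients: c = (0, -7/18). The projection is proj_W(v) = U c.
Check: (v - proj_W(v)) · u_1 = 0  (should be 0).
Check: (v - proj_W(v)) · u_2 = 0  (should be 0).
Result: proj_W(v) = (-7/9, -7/6, -7/18, 7/9).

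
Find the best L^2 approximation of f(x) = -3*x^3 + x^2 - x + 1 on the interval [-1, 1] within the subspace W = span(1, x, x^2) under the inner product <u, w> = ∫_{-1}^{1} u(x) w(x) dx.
g(x) = x^2 - 14*x/5 + 1

The best approximation g ∈ W is the orthogonal projection of f onto W. Writing g = a_0 + a_1 x + a_2 x^2, the coefficients solve the normal equations G · a = b where
  G_{ij} = <φ_i, φ_j> and b_i = <f, φ_i>, with φ_0 = 1, φ_1 = x, φ_2 = x^2.
G =
  [2, 0, 2/3]
  [0, 2/3, 0]
  [2/3, 0, 2/5],
b = (8/3, -28/15, 16/15).
Solving gives a_0 = 1, a_1 = -14/5, a_2 = 1, so
  g(x) = x^2 - 14*x/5 + 1.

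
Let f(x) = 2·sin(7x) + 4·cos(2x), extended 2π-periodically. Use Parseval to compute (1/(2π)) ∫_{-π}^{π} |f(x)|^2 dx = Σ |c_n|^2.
Σ |c_n|^2 = 10

Expand |f|^2 and use orthogonality of {sin(nx), cos(mx)} on [-π, π]:
  ∫_{-π}^{π} sin(nx)^2 dx = π, ∫ cos(mx)^2 dx = π, and cross terms integrate to 0.
So ∫_{-π}^{π} f(x)^2 dx = 2^2 · π + 4^2 · π = (4 + 16)π.
Divide by 2π: (4 + 16)/2 = 10.
By Parseval, this equals Σ |c_n|^2.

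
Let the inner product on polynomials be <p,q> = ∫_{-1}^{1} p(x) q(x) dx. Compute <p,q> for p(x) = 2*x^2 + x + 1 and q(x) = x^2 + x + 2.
<p,q> = 44/5

Expand the product: p(x)·q(x) = 2*x^4 + 3*x^3 + 6*x^2 + 3*x + 2.
∫_{-1}^{1} of each monomial x^k gives [2/(k+1) if k even, 0 if k odd]. Integrating term-by-term (or equivalently evaluating the antiderivative F(x) = 2*x^5/5 + 3*x^4/4 + 2*x^3 + 3*x^2/2 + 2*x at the endpoints):
  F(1) − F(−1) = 133/20 − (-43/20) = 44/5.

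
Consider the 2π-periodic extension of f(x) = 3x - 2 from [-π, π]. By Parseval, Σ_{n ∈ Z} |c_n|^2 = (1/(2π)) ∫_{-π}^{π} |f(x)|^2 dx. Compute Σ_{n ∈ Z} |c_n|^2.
Σ |c_n|^2 = 3π^2 + 4

Expand and integrate term by term over [-π, π]:
  ∫ (3x)^2 dx = 9·(2π^3/3); ∫ 2·3·(-2)·x dx = 0 (odd integrand); ∫ (-2)^2 dx = 4·2π.
So (1/(2π)) ∫_{-π}^{π} (3x - 2)^2 dx = 9π^2/3 + 4 = 3π^2 + 4.
Parseval ⇒ Σ |c_n|^2 = 3π^2 + 4.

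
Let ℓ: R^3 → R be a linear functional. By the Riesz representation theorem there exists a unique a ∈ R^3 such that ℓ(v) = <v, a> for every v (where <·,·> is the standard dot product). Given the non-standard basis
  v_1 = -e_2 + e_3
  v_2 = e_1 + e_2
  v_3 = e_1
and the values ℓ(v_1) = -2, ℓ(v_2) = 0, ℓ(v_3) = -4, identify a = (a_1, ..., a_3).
a = (-4, 4, 2)

Write a = (a_1, ..., a_3) in the standard basis. For each basis vector v_i, ℓ(v_i) = <v_i, a> is a linear equation in the a_j's. Collect the n equations into a matrix system V a = ℓ, where row i of V is v_i (expressed in the standard basis). Since V is invertible (lower-triangular with 1s on the diagonal, up to permutation), solve by back-substitution:
  V =
[[0, -1, 1],
 [1, 1, 0],
 [1, 0, 0]]
  V a = (-2, 0, -4)
Solving gives a = (-4, 4, 2).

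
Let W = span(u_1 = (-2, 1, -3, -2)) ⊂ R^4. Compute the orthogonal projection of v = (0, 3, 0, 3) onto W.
proj_W(v) = (1/3, -1/6, 1/2, 1/3)

Set up U = [u_1 | ... | u_1] ∈ R^(4×1). The projector onto W = col(U) is P = U (U^T U)^(-1) U^T.
Compute U^T U =
  [18],
and U^T v = (-3).
Solve U^T U · c = U^T v for the coefficients: c = (-1/6). The projection is proj_W(v) = U c.
Check: (v - proj_W(v)) · u_1 = 0  (should be 0).
Result: proj_W(v) = (1/3, -1/6, 1/2, 1/3).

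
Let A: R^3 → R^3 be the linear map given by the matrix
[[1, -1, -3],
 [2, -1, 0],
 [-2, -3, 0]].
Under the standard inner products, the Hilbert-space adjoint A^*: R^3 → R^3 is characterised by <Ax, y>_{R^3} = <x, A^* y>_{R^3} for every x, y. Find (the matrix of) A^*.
A^* = A^T =
[[1, 2, -2],
 [-1, -1, -3],
 [-3, 0, 0]]

For real matrices with standard dot products, the defining identity <Ax, y> = <x, A^* y> gives (Ax)^T y = x^T (A^*) y, i.e. x^T A^T y = x^T (A^*) y. Since this holds for all x, y, we must have A^* = A^T. Therefore
A^* =
[[1, 2, -2],
 [-1, -1, -3],
 [-3, 0, 0]].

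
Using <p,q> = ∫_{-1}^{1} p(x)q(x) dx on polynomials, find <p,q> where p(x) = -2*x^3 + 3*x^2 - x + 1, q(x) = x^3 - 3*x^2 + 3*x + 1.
<p,q> = -244/35

Expand the product: p(x)·q(x) = -2*x^6 + 9*x^5 - 16*x^4 + 11*x^3 - 3*x^2 + 2*x + 1.
∫_{-1}^{1} of each monomial x^k gives [2/(k+1) if k even, 0 if k odd]. Integrating term-by-term (or equivalently evaluating the antiderivative F(x) = -2*x^7/7 + 3*x^6/2 - 16*x^5/5 + 11*x^4/4 - x^3 + x^2 + x at the endpoints):
  F(1) − F(−1) = 247/140 − (1223/140) = -244/35.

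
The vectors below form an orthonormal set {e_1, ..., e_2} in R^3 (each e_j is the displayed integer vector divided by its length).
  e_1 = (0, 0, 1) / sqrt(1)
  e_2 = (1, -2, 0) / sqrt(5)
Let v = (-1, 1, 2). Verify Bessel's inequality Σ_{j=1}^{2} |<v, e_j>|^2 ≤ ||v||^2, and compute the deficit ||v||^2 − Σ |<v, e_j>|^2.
Σ |<v, e_j>|^2 = 29/5; ||v||^2 = 6; deficit = 1/5

Write each e_j = u_j / sqrt(<u_j, u_j>) where u_j is the displayed integer vector. Then <v, e_j> = <v, u_j> / sqrt(<u_j, u_j>), so |<v, e_j>|^2 = <v, u_j>^2 / <u_j, u_j>.
Coefficients: <v, e_1> = 2/sqrt(1), <v, e_2> = -3/sqrt(5).
Square and sum: Σ |<v, e_j>|^2 = 29/5.
Compute ||v||^2 = v·v = 6.
Deficit = 6 − 29/5 = 1/5 ≥ 0, confirming Bessel's inequality. (The deficit equals ||v − Σ <v,e_j> e_j||^2, the squared distance from v to span{e_j}.)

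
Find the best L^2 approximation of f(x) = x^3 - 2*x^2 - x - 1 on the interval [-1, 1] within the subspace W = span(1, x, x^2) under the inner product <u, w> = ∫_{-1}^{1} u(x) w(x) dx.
g(x) = -2*x^2 - 2*x/5 - 1

The best approximation g ∈ W is the orthogonal projection of f onto W. Writing g = a_0 + a_1 x + a_2 x^2, the coefficients solve the normal equations G · a = b where
  G_{ij} = <φ_i, φ_j> and b_i = <f, φ_i>, with φ_0 = 1, φ_1 = x, φ_2 = x^2.
G =
  [2, 0, 2/3]
  [0, 2/3, 0]
  [2/3, 0, 2/5],
b = (-10/3, -4/15, -22/15).
Solving gives a_0 = -1, a_1 = -2/5, a_2 = -2, so
  g(x) = -2*x^2 - 2*x/5 - 1.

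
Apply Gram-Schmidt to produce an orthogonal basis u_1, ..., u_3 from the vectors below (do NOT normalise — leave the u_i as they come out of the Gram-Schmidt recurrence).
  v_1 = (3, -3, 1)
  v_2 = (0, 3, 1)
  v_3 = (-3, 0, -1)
Orthogonal basis:
  u_1 = (3, -3, 1)
  u_2 = (24/19, 33/19, 27/19)
  u_3 = (-3/7, -3/14, 9/14)

Apply the Gram-Schmidt recurrence
  u_1 = v_1
  u_i = v_i − Σ_{j<i} ((v_i · u_j) / (u_j · u_j)) · u_j.

Step by step this gives:
  u_1 = (3, -3, 1)
  u_2 = (24/19, 33/19, 27/19)
  u_3 = (-3/7, -3/14, 9/14)

Orthogonality check:
  u_2 · u_1 = 0 (should be 0)
  u_3 · u_1 = 0 (should be 0)
  u_3 · u_2 = 0 (should be 0)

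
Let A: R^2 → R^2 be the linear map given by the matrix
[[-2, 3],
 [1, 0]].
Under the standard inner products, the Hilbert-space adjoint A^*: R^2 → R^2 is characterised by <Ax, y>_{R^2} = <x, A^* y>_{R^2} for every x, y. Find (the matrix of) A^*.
A^* = A^T =
[[-2, 1],
 [3, 0]]

For real matrices with standard dot products, the defining identity <Ax, y> = <x, A^* y> gives (Ax)^T y = x^T (A^*) y, i.e. x^T A^T y = x^T (A^*) y. Since this holds for all x, y, we must have A^* = A^T. Therefore
A^* =
[[-2, 1],
 [3, 0]].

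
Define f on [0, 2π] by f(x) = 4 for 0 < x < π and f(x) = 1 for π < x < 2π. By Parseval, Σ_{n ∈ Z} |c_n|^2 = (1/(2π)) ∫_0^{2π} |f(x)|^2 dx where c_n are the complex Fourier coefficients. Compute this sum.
Σ |c_n|^2 = 17/2

Parseval equates the L^2 energy of f (normalised by 1/(2π)) with the ℓ^2 sum of its Fourier coefficients: (1/(2π)) ∫_0^{2π} |f|^2 = Σ |c_n|^2.
Compute the left side: (1/(2π)) [∫_0^π 4^2 dx + ∫_π^{2π} 1^2 dx] = (1/(2π)) · (16π + 1π) = (16 + 1)/2 = 17/2.
So Σ_{n ∈ Z} |c_n|^2 = 17/2.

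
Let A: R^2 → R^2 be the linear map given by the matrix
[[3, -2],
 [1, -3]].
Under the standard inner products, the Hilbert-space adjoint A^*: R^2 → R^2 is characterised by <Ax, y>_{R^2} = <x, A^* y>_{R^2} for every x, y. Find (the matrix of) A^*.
A^* = A^T =
[[3, 1],
 [-2, -3]]

For real matrices with standard dot products, the defining identity <Ax, y> = <x, A^* y> gives (Ax)^T y = x^T (A^*) y, i.e. x^T A^T y = x^T (A^*) y. Since this holds for all x, y, we must have A^* = A^T. Therefore
A^* =
[[3, 1],
 [-2, -3]].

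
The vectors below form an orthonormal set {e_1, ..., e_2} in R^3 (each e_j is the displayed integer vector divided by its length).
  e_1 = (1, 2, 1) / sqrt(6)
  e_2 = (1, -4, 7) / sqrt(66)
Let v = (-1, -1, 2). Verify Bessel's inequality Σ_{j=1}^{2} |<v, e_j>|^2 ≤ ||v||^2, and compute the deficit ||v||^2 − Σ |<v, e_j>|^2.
Σ |<v, e_j>|^2 = 50/11; ||v||^2 = 6; deficit = 16/11

Write each e_j = u_j / sqrt(<u_j, u_j>) where u_j is the displayed integer vector. Then <v, e_j> = <v, u_j> / sqrt(<u_j, u_j>), so |<v, e_j>|^2 = <v, u_j>^2 / <u_j, u_j>.
Coefficients: <v, e_1> = -1/sqrt(6), <v, e_2> = 17/sqrt(66).
Square and sum: Σ |<v, e_j>|^2 = 50/11.
Compute ||v||^2 = v·v = 6.
Deficit = 6 − 50/11 = 16/11 ≥ 0, confirming Bessel's inequality. (The deficit equals ||v − Σ <v,e_j> e_j||^2, the squared distance from v to span{e_j}.)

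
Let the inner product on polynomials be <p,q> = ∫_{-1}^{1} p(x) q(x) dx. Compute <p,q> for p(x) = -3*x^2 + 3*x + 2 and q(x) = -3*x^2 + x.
<p,q> = 8/5

Expand the product: p(x)·q(x) = 9*x^4 - 12*x^3 - 3*x^2 + 2*x.
∫_{-1}^{1} of each monomial x^k gives [2/(k+1) if k even, 0 if k odd]. Integrating term-by-term (or equivalently evaluating the antiderivative F(x) = 9*x^5/5 - 3*x^4 - x^3 + x^2 at the endpoints):
  F(1) − F(−1) = -6/5 − (-14/5) = 8/5.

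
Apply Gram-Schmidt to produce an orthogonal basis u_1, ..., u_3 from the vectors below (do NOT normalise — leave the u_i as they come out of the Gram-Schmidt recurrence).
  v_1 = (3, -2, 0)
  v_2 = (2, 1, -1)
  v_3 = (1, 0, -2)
Orthogonal basis:
  u_1 = (3, -2, 0)
  u_2 = (14/13, 21/13, -1)
  u_3 = (-12/31, -18/31, -42/31)

Apply the Gram-Schmidt recurrence
  u_1 = v_1
  u_i = v_i − Σ_{j<i} ((v_i · u_j) / (u_j · u_j)) · u_j.

Step by step this gives:
  u_1 = (3, -2, 0)
  u_2 = (14/13, 21/13, -1)
  u_3 = (-12/31, -18/31, -42/31)

Orthogonality check:
  u_2 · u_1 = 0 (should be 0)
  u_3 · u_1 = 0 (should be 0)
  u_3 · u_2 = 0 (should be 0)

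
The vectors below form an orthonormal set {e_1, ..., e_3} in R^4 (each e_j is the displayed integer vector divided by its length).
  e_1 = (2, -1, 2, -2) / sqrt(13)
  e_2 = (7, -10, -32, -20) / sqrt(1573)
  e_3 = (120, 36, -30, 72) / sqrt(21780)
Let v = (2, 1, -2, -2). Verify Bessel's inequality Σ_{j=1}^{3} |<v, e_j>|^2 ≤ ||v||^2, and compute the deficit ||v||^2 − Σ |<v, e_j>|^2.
Σ |<v, e_j>|^2 = 49/5; ||v||^2 = 13; deficit = 16/5

Write each e_j = u_j / sqrt(<u_j, u_j>) where u_j is the displayed integer vector. Then <v, e_j> = <v, u_j> / sqrt(<u_j, u_j>), so |<v, e_j>|^2 = <v, u_j>^2 / <u_j, u_j>.
Coefficients: <v, e_1> = 3/sqrt(13), <v, e_2> = 108/sqrt(1573), <v, e_3> = 192/sqrt(21780).
Square and sum: Σ |<v, e_j>|^2 = 49/5.
Compute ||v||^2 = v·v = 13.
Deficit = 13 − 49/5 = 16/5 ≥ 0, confirming Bessel's inequality. (The deficit equals ||v − Σ <v,e_j> e_j||^2, the squared distance from v to span{e_j}.)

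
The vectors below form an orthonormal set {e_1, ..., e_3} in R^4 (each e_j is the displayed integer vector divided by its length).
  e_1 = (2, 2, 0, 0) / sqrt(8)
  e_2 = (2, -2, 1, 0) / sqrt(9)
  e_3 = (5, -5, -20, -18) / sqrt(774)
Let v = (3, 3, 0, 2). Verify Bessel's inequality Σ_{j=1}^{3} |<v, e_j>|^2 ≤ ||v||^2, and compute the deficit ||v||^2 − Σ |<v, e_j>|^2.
Σ |<v, e_j>|^2 = 846/43; ||v||^2 = 22; deficit = 100/43

Write each e_j = u_j / sqrt(<u_j, u_j>) where u_j is the displayed integer vector. Then <v, e_j> = <v, u_j> / sqrt(<u_j, u_j>), so |<v, e_j>|^2 = <v, u_j>^2 / <u_j, u_j>.
Coefficients: <v, e_1> = 12/sqrt(8), <v, e_2> = 0/sqrt(9), <v, e_3> = -36/sqrt(774).
Square and sum: Σ |<v, e_j>|^2 = 846/43.
Compute ||v||^2 = v·v = 22.
Deficit = 22 − 846/43 = 100/43 ≥ 0, confirming Bessel's inequality. (The deficit equals ||v − Σ <v,e_j> e_j||^2, the squared distance from v to span{e_j}.)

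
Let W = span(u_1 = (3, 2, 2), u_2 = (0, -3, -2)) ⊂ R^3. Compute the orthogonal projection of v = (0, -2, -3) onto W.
proj_W(v) = (-30/121, -332/121, -228/121)

Set up U = [u_1 | ... | u_2] ∈ R^(3×2). The projector onto W = col(U) is P = U (U^T U)^(-1) U^T.
Compute U^T U =
  [17, -10]
  [-10, 13],
and U^T v = (-10, 12).
Solve U^T U · c = U^T v for the coefficients: c = (-10/121, 104/121). The projection is proj_W(v) = U c.
Check: (v - proj_W(v)) · u_1 = 0  (should be 0).
Check: (v - proj_W(v)) · u_2 = 0  (should be 0).
Result: proj_W(v) = (-30/121, -332/121, -228/121).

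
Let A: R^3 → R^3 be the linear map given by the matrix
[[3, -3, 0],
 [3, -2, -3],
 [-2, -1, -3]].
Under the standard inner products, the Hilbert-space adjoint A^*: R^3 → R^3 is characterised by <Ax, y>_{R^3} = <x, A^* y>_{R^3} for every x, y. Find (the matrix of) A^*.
A^* = A^T =
[[3, 3, -2],
 [-3, -2, -1],
 [0, -3, -3]]

For real matrices with standard dot products, the defining identity <Ax, y> = <x, A^* y> gives (Ax)^T y = x^T (A^*) y, i.e. x^T A^T y = x^T (A^*) y. Since this holds for all x, y, we must have A^* = A^T. Therefore
A^* =
[[3, 3, -2],
 [-3, -2, -1],
 [0, -3, -3]].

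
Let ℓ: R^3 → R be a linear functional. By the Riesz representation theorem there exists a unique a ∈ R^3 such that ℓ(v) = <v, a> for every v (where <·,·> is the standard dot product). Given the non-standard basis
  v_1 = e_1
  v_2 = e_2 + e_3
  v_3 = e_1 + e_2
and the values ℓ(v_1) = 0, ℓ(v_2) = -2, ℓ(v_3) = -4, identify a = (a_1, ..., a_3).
a = (0, -4, 2)

Write a = (a_1, ..., a_3) in the standard basis. For each basis vector v_i, ℓ(v_i) = <v_i, a> is a linear equation in the a_j's. Collect the n equations into a matrix system V a = ℓ, where row i of V is v_i (expressed in the standard basis). Since V is invertible (lower-triangular with 1s on the diagonal, up to permutation), solve by back-substitution:
  V =
[[1, 0, 0],
 [0, 1, 1],
 [1, 1, 0]]
  V a = (0, -2, -4)
Solving gives a = (0, -4, 2).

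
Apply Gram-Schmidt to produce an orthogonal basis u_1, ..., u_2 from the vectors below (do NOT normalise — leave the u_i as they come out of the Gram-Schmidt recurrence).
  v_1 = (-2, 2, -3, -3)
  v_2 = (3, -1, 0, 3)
Orthogonal basis:
  u_1 = (-2, 2, -3, -3)
  u_2 = (22/13, 4/13, -51/26, 27/26)

Apply the Gram-Schmidt recurrence
  u_1 = v_1
  u_i = v_i − Σ_{j<i} ((v_i · u_j) / (u_j · u_j)) · u_j.

Step by step this gives:
  u_1 = (-2, 2, -3, -3)
  u_2 = (22/13, 4/13, -51/26, 27/26)

Orthogonality check:
  u_2 · u_1 = 0 (should be 0)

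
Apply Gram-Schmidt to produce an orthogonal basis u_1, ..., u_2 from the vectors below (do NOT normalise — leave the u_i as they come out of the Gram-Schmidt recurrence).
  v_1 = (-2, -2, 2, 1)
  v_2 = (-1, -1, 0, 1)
Orthogonal basis:
  u_1 = (-2, -2, 2, 1)
  u_2 = (-3/13, -3/13, -10/13, 8/13)

Apply the Gram-Schmidt recurrence
  u_1 = v_1
  u_i = v_i − Σ_{j<i} ((v_i · u_j) / (u_j · u_j)) · u_j.

Step by step this gives:
  u_1 = (-2, -2, 2, 1)
  u_2 = (-3/13, -3/13, -10/13, 8/13)

Orthogonality check:
  u_2 · u_1 = 0 (should be 0)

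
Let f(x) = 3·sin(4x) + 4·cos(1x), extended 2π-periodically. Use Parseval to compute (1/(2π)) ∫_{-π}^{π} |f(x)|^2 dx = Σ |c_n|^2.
Σ |c_n|^2 = 25/2

Expand |f|^2 and use orthogonality of {sin(nx), cos(mx)} on [-π, π]:
  ∫_{-π}^{π} sin(nx)^2 dx = π, ∫ cos(mx)^2 dx = π, and cross terms integrate to 0.
So ∫_{-π}^{π} f(x)^2 dx = 3^2 · π + 4^2 · π = (9 + 16)π.
Divide by 2π: (9 + 16)/2 = 25/2.
By Parseval, this equals Σ |c_n|^2.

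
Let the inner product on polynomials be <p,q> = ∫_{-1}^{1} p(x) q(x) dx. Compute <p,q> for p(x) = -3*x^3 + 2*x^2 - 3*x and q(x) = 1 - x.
<p,q> = 68/15

Expand the product: p(x)·q(x) = 3*x^4 - 5*x^3 + 5*x^2 - 3*x.
∫_{-1}^{1} of each monomial x^k gives [2/(k+1) if k even, 0 if k odd]. Integrating term-by-term (or equivalently evaluating the antiderivative F(x) = 3*x^5/5 - 5*x^4/4 + 5*x^3/3 - 3*x^2/2 at the endpoints):
  F(1) − F(−1) = -29/60 − (-301/60) = 68/15.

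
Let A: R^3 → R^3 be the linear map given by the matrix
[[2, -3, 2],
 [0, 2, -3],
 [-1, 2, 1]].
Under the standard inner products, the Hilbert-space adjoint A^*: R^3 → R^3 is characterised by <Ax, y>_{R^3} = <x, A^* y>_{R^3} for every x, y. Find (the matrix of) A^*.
A^* = A^T =
[[2, 0, -1],
 [-3, 2, 2],
 [2, -3, 1]]

For real matrices with standard dot products, the defining identity <Ax, y> = <x, A^* y> gives (Ax)^T y = x^T (A^*) y, i.e. x^T A^T y = x^T (A^*) y. Since this holds for all x, y, we must have A^* = A^T. Therefore
A^* =
[[2, 0, -1],
 [-3, 2, 2],
 [2, -3, 1]].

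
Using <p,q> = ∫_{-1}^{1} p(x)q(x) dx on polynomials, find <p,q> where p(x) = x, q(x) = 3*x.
<p,q> = 2

Expand the product: p(x)·q(x) = 3*x^2.
∫_{-1}^{1} of each monomial x^k gives [2/(k+1) if k even, 0 if k odd]. Integrating term-by-term (or equivalently evaluating the antiderivative F(x) = x^3 at the endpoints):
  F(1) − F(−1) = 1 − (-1) = 2.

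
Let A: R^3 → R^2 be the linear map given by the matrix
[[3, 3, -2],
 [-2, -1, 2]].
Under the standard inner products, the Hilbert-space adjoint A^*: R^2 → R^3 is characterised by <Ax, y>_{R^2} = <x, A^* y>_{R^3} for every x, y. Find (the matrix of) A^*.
A^* = A^T =
[[3, -2],
 [3, -1],
 [-2, 2]]

For real matrices with standard dot products, the defining identity <Ax, y> = <x, A^* y> gives (Ax)^T y = x^T (A^*) y, i.e. x^T A^T y = x^T (A^*) y. Since this holds for all x, y, we must have A^* = A^T. Therefore
A^* =
[[3, -2],
 [3, -1],
 [-2, 2]].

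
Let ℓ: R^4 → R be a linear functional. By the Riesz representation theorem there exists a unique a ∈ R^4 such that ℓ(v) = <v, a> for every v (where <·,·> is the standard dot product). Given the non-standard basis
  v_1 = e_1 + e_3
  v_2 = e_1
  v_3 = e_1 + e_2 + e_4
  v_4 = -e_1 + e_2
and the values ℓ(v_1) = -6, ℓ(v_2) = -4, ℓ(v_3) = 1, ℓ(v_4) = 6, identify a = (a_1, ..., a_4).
a = (-4, 2, -2, 3)

Write a = (a_1, ..., a_4) in the standard basis. For each basis vector v_i, ℓ(v_i) = <v_i, a> is a linear equation in the a_j's. Collect the n equations into a matrix system V a = ℓ, where row i of V is v_i (expressed in the standard basis). Since V is invertible (lower-triangular with 1s on the diagonal, up to permutation), solve by back-substitution:
  V =
[[1, 0, 1, 0],
 [1, 0, 0, 0],
 [1, 1, 0, 1],
 [-1, 1, 0, 0]]
  V a = (-6, -4, 1, 6)
Solving gives a = (-4, 2, -2, 3).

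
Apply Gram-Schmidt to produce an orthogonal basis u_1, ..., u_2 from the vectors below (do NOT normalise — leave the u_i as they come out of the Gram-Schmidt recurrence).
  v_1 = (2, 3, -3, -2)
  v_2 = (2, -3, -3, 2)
Orthogonal basis:
  u_1 = (2, 3, -3, -2)
  u_2 = (2, -3, -3, 2)

Apply the Gram-Schmidt recurrence
  u_1 = v_1
  u_i = v_i − Σ_{j<i} ((v_i · u_j) / (u_j · u_j)) · u_j.

Step by step this gives:
  u_1 = (2, 3, -3, -2)
  u_2 = (2, -3, -3, 2)

Orthogonality check:
  u_2 · u_1 = 0 (should be 0)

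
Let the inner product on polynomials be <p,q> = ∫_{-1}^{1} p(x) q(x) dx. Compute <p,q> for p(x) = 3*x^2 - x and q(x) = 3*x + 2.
<p,q> = 2

Expand the product: p(x)·q(x) = 9*x^3 + 3*x^2 - 2*x.
∫_{-1}^{1} of each monomial x^k gives [2/(k+1) if k even, 0 if k odd]. Integrating term-by-term (or equivalently evaluating the antiderivative F(x) = 9*x^4/4 + x^3 - x^2 at the endpoints):
  F(1) − F(−1) = 9/4 − (1/4) = 2.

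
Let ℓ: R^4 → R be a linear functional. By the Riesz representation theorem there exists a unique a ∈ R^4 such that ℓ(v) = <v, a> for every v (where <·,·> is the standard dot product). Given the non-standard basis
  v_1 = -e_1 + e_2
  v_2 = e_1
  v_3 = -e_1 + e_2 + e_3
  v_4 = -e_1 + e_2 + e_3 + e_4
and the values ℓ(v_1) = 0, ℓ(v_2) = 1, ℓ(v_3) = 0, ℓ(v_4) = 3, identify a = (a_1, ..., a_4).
a = (1, 1, 0, 3)

Write a = (a_1, ..., a_4) in the standard basis. For each basis vector v_i, ℓ(v_i) = <v_i, a> is a linear equation in the a_j's. Collect the n equations into a matrix system V a = ℓ, where row i of V is v_i (expressed in the standard basis). Since V is invertible (lower-triangular with 1s on the diagonal, up to permutation), solve by back-substitution:
  V =
[[-1, 1, 0, 0],
 [1, 0, 0, 0],
 [-1, 1, 1, 0],
 [-1, 1, 1, 1]]
  V a = (0, 1, 0, 3)
Solving gives a = (1, 1, 0, 3).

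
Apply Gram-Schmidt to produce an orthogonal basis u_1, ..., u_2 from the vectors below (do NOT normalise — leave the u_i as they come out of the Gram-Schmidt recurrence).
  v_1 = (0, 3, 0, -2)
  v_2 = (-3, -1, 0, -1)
Orthogonal basis:
  u_1 = (0, 3, 0, -2)
  u_2 = (-3, -10/13, 0, -15/13)

Apply the Gram-Schmidt recurrence
  u_1 = v_1
  u_i = v_i − Σ_{j<i} ((v_i · u_j) / (u_j · u_j)) · u_j.

Step by step this gives:
  u_1 = (0, 3, 0, -2)
  u_2 = (-3, -10/13, 0, -15/13)

Orthogonality check:
  u_2 · u_1 = 0 (should be 0)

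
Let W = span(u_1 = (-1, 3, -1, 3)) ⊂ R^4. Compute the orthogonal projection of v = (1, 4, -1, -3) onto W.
proj_W(v) = (-3/20, 9/20, -3/20, 9/20)

Set up U = [u_1 | ... | u_1] ∈ R^(4×1). The projector onto W = col(U) is P = U (U^T U)^(-1) U^T.
Compute U^T U =
  [20],
and U^T v = (3).
Solve U^T U · c = U^T v for the coefficients: c = (3/20). The projection is proj_W(v) = U c.
Check: (v - proj_W(v)) · u_1 = 0  (should be 0).
Result: proj_W(v) = (-3/20, 9/20, -3/20, 9/20).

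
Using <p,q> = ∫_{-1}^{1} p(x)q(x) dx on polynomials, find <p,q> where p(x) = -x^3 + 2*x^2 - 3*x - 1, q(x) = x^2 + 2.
<p,q> = -6/5

Expand the product: p(x)·q(x) = -x^5 + 2*x^4 - 5*x^3 + 3*x^2 - 6*x - 2.
∫_{-1}^{1} of each monomial x^k gives [2/(k+1) if k even, 0 if k odd]. Integrating term-by-term (or equivalently evaluating the antiderivative F(x) = -x^6/6 + 2*x^5/5 - 5*x^4/4 + x^3 - 3*x^2 - 2*x at the endpoints):
  F(1) − F(−1) = -301/60 − (-229/60) = -6/5.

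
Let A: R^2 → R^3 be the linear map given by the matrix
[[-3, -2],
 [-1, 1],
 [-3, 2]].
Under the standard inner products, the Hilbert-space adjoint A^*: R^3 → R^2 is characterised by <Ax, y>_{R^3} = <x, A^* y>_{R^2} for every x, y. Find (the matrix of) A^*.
A^* = A^T =
[[-3, -1, -3],
 [-2, 1, 2]]

For real matrices with standard dot products, the defining identity <Ax, y> = <x, A^* y> gives (Ax)^T y = x^T (A^*) y, i.e. x^T A^T y = x^T (A^*) y. Since this holds for all x, y, we must have A^* = A^T. Therefore
A^* =
[[-3, -1, -3],
 [-2, 1, 2]].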